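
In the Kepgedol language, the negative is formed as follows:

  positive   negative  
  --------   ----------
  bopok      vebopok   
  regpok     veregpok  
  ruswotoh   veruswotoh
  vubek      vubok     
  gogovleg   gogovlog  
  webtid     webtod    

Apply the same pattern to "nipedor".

venipedor

"nipedor" has last vowel 'o'. The stems whose last vowel is 'o' (bopok → vebopok, regpok → veregpok, ruswotoh → veruswotoh) add the prefix ve-.
The other pattern: stems whose last vowel is 'e' or 'i' change the last vowel to 'o'.
So nipedor → venipedor.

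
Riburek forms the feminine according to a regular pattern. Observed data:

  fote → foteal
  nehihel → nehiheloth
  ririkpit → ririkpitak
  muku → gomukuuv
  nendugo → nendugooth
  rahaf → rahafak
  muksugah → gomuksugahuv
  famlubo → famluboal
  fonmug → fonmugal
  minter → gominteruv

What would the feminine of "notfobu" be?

"notfobu" begins with n-. The stems beginning with n- (nendugo → nendugooth, nehihel → nehiheloth) add -oth.
The other patterns: stems beginning with f- add -al; stems beginning with m- add go- … -uv around the stem; stems beginning with r- add -ak.
So notfobu → notfobuoth.

notfobuoth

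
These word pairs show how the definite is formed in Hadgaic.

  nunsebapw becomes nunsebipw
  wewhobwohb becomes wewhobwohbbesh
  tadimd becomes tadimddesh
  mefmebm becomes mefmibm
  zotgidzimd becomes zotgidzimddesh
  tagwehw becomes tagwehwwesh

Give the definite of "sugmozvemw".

nunsebapw and tagwehw both end in -w yet inflect differently (nunsebipw, tagwehwwesh), so the final letter is not what conditions the rule; the second-to-last letter is.
"sugmozvemw" has second-to-last letter 'm'. The stems whose second-to-last letter is 'm' (tadimd → tadimddesh, zotgidzimd → zotgidzimddesh) double the final consonant and add -esh.
So sugmozvemw → sugmozvemwwesh.

sugmozvemwwesh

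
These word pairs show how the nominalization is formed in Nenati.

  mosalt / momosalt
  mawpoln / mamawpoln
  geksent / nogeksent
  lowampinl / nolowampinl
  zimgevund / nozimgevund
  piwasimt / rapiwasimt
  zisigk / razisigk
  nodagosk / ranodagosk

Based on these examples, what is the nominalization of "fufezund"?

nofufezund

mosalt and geksent both end in -t yet inflect differently (momosalt, nogeksent), so the final letter is not what conditions the rule; the second-to-last letter is.
"fufezund" has second-to-last letter 'n'. The stems whose second-to-last letter is 'n' (geksent → nogeksent, lowampinl → nolowampinl, zimgevund → nozimgevund) add the prefix no-.
So fufezund → nofufezund.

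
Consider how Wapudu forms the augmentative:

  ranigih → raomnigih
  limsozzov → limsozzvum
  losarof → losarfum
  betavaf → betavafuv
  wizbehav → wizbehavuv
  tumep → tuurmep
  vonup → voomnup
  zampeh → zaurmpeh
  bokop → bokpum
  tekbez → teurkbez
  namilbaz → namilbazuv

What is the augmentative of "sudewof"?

vonup and bokop both end in -p yet inflect differently (voomnup, bokpum), so the final letter is not what conditions the rule; the last vowel is.
"sudewof" has last vowel 'o'. The stems whose last vowel is 'o' (limsozzov → limsozzvum, bokop → bokpum, losarof → losarfum) delete the last vowel and add -um.
So sudewof → sudewfum.

sudewfum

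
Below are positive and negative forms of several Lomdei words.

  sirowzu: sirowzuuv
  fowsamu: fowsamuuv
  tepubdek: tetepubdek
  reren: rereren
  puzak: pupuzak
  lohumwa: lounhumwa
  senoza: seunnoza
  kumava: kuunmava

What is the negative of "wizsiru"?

puzak and lohumwa both have last vowel 'a' yet inflect differently (pupuzak, lounhumwa), so the last vowel is not what conditions the rule; the final letter is.
"wizsiru" ends in -u. The stems ending in -u (sirowzu → sirowzuuv, fowsamu → fowsamuuv) add -uv.
The other patterns: stems ending in -k or -n repeat the first consonant+vowel as a prefix; stems ending in -a insert -un- after the first vowel.
So wizsiru → wizsiruuv.

wizsiruuv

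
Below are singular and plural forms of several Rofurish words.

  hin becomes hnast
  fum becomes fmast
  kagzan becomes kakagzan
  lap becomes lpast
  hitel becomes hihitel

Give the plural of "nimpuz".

"nimpuz" has 2 vowels. The stems with 2 vowels (hitel → hihitel, kagzan → kakagzan) repeat the first consonant+vowel as a prefix.
The other pattern: stems with 1 vowel delete the last vowel and add -ast.
So nimpuz → ninimpuz.

ninimpuz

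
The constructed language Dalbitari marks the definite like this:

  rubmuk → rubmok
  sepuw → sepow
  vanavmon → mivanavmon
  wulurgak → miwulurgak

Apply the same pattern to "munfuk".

munfok

rubmuk and wulurgak both end in -k yet inflect differently (rubmok, miwulurgak), so the final letter is not what conditions the rule; the last vowel is.
"munfuk" has last vowel 'u'. The stems whose last vowel is 'u' (rubmuk → rubmok, sepuw → sepow) change the last vowel to 'o'.
So munfuk → munfok.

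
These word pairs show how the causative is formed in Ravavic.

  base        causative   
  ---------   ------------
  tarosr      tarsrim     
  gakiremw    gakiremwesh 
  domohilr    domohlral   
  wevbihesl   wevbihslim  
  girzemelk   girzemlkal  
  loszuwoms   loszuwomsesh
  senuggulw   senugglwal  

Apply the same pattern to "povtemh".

tarosr and domohilr both end in -r yet inflect differently (tarsrim, domohlral), so the final letter is not what conditions the rule; the second-to-last letter is.
"povtemh" has second-to-last letter 'm'. The stems whose second-to-last letter is 'm' (gakiremw → gakiremwesh, loszuwoms → loszuwomsesh) add -esh.
So povtemh → povtemhesh.

povtemhesh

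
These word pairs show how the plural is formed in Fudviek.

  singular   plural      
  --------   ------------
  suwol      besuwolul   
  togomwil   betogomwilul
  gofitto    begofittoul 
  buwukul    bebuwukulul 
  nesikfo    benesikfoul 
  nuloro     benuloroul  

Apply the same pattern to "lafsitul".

belafsitulul

Every pair shown (suwol → besuwolul, togomwil → betogomwilul, gofitto → begofittoul, …) follows the same rule: add be- … -ul around the stem.
So lafsitul → belafsitulul.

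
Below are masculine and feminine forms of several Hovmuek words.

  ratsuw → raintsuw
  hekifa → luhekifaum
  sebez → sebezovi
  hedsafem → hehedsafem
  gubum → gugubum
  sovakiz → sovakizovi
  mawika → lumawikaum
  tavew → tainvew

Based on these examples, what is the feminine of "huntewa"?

"huntewa" ends in -a. The stems ending in -a (hekifa → luhekifaum, mawika → lumawikaum) add lu- … -um around the stem.
So huntewa → luhuntewaum.

luhuntewaum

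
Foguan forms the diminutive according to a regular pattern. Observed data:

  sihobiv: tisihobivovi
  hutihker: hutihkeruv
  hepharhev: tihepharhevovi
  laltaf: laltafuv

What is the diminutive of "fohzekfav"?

tifohzekfavovi

hepharhev and hutihker both have last vowel 'e' yet inflect differently (tihepharhevovi, hutihkeruv), so the last vowel is not what conditions the rule; the final letter is.
"fohzekfav" ends in -v. The stems ending in -v (hepharhev → tihepharhevovi, sihobiv → tisihobivovi) add ti- … -ovi around the stem.
The other pattern: stems ending in -f or -r add -uv.
So fohzekfav → tifohzekfavovi.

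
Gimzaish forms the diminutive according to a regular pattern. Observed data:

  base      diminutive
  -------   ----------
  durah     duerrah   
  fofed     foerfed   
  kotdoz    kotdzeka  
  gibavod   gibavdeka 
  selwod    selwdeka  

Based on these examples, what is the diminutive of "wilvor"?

gibavod and fofed both end in -d yet inflect differently (gibavdeka, foerfed), so the final letter is not what conditions the rule; the last vowel is.
"wilvor" has last vowel 'o'. The stems whose last vowel is 'o' (kotdoz → kotdzeka, gibavod → gibavdeka, selwod → selwdeka) delete the last vowel and add -eka.
So wilvor → wilvreka.

wilvreka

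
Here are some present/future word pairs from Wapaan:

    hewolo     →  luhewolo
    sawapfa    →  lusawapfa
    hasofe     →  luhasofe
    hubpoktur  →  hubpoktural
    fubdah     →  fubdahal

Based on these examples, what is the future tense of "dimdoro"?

sawapfa and fubdah both have last vowel 'a' yet inflect differently (lusawapfa, fubdahal), so the last vowel is not what conditions the rule; whether the stem ends in a vowel or a consonant is.
"dimdoro" ends in a vowel. The stems ending in a vowel (hewolo → luhewolo, sawapfa → lusawapfa, hasofe → luhasofe) add the prefix lu-.
The other pattern: stems ending in a consonant add -al.
So dimdoro → ludimdoro.

ludimdoro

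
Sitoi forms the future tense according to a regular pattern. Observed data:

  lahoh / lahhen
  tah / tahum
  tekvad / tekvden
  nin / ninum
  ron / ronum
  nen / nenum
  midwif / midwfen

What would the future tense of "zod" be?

"zod" has 1 vowel. The stems with 1 vowel (ron → ronum, nin → ninum, nen → nenum) add -um.
So zod → zodum.

zodum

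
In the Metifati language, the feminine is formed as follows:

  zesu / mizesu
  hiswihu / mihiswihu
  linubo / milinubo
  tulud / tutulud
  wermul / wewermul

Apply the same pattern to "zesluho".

zesu and tulud both have last vowel 'u' yet inflect differently (mizesu, tutulud), so the last vowel is not what conditions the rule; whether the stem ends in a vowel or a consonant is.
"zesluho" ends in a vowel. The stems ending in a vowel (zesu → mizesu, hiswihu → mihiswihu, linubo → milinubo) add the prefix mi-.
The other pattern: stems ending in a consonant repeat the first consonant+vowel as a prefix.
So zesluho → mizesluho.

mizesluho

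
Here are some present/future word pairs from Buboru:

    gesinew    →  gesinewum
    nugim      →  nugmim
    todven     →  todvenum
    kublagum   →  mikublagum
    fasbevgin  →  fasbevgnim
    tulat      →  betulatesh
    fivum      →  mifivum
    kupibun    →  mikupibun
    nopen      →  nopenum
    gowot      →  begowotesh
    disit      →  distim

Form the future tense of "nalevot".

benalevotesh

"nalevot" has last vowel 'o'. The one such stem in the data (gowot → begowotesh) adds be- … -esh around the stem, so the same rule applies.
So nalevot → benalevotesh.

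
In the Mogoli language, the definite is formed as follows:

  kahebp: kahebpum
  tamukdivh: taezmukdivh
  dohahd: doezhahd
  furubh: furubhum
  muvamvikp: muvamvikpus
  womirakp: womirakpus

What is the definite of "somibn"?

"somibn" has second-to-last letter 'b'. The stems whose second-to-last letter is 'b' (furubh → furubhum, kahebp → kahebpum) add -um.
The other patterns: stems whose second-to-last letter is 'h' or 'v' insert -ez- after the first vowel; stems whose second-to-last letter is 'k' add -us.
So somibn → somibnum.

somibnum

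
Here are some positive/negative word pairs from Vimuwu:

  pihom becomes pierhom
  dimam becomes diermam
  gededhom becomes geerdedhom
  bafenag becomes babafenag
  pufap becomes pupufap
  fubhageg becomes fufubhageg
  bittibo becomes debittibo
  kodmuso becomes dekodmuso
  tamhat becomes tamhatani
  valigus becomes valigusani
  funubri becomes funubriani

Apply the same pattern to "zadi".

dimam and bafenag both have last vowel 'a' yet inflect differently (diermam, babafenag), so the last vowel is not what conditions the rule; the final letter is.
"zadi" ends in -i. The one such stem in the data (funubri → funubriani) adds -ani, so the same rule applies.
The other patterns: stems ending in -m insert -er- after the first vowel; stems ending in -g or -p repeat the first consonant+vowel as a prefix; stems ending in -o add the prefix de-.
So zadi → zadiani.

zadiani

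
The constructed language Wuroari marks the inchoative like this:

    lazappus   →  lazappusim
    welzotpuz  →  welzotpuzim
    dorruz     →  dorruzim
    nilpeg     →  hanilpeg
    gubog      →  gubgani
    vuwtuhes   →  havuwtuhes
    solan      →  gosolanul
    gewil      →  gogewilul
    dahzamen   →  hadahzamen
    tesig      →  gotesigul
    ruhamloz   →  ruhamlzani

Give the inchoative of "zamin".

gozaminul

"zamin" has last vowel 'i'. The stems whose last vowel is 'i' (tesig → gotesigul, gewil → gogewilul) add go- … -ul around the stem.
So zamin → gozaminul.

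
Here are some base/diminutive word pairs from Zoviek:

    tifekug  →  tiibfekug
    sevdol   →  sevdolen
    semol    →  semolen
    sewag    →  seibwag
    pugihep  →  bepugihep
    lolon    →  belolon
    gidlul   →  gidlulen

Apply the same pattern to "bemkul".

tifekug and gidlul both have last vowel 'u' yet inflect differently (tiibfekug, gidlulen), so the last vowel is not what conditions the rule; the final letter is.
"bemkul" ends in -l. The stems ending in -l (gidlul → gidlulen, semol → semolen, sevdol → sevdolen) add -en.
The other patterns: stems ending in -g insert -ib- after the first vowel; stems ending in -n or -p add the prefix be-.
So bemkul → bemkulen.

bemkulen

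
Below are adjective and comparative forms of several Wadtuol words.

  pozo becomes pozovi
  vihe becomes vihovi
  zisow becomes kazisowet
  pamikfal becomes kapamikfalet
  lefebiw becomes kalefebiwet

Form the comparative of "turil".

katurilet

"turil" ends in a consonant. The stems ending in a consonant (zisow → kazisowet, pamikfal → kapamikfalet, lefebiw → kalefebiwet) add ka- … -et around the stem.
The other pattern: stems ending in a vowel drop the final letter and add -ovi.
So turil → katurilet.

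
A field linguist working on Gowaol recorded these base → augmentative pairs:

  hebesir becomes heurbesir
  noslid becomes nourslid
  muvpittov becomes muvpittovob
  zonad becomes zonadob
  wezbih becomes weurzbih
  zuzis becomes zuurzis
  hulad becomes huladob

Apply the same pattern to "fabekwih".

"fabekwih" has last vowel 'i'. The stems whose last vowel is 'i' (noslid → nourslid, wezbih → weurzbih, hebesir → heurbesir) insert -ur- after the first vowel.
The other pattern: stems whose last vowel is 'a' or 'o' add -ob.
So fabekwih → faurbekwih.

faurbekwih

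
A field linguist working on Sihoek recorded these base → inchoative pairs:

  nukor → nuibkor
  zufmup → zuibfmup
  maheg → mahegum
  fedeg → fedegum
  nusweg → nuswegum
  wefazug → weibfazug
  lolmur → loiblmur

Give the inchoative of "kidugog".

kiibdugog

"kidugog" has last vowel 'o'. The one such stem in the data (nukor → nuibkor) inserts -ib- after the first vowel (as do zufmup, wefazug), so the same rule applies.
The other pattern: stems whose last vowel is 'e' add -um.
So kidugog → kiibdugog.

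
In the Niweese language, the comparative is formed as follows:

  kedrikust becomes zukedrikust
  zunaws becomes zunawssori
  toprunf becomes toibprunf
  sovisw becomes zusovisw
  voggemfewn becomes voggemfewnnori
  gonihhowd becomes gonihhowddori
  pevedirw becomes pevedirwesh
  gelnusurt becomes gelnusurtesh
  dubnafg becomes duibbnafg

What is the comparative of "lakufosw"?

"lakufosw" has second-to-last letter 's'. The stems whose second-to-last letter is 's' (sovisw → zusovisw, kedrikust → zukedrikust) add the prefix zu-.
So lakufosw → zulakufosw.

zulakufosw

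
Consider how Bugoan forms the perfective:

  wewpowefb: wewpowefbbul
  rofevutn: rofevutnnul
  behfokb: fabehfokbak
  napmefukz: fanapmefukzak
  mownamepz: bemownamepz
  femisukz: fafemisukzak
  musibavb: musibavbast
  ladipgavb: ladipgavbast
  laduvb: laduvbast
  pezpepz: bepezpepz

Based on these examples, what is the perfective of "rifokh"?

farifokhak

musibavb and behfokb both end in -b yet inflect differently (musibavbast, fabehfokbak), so the final letter is not what conditions the rule; the second-to-last letter is.
"rifokh" has second-to-last letter 'k'. The stems whose second-to-last letter is 'k' (behfokb → fabehfokbak, napmefukz → fanapmefukzak, femisukz → fafemisukzak) add fa- … -ak around the stem.
So rifokh → farifokhak.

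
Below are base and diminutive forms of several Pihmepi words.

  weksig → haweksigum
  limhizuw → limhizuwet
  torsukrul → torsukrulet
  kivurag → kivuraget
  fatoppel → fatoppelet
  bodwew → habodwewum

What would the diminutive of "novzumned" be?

novzumnedet

"novzumned" has 3 vowels. The stems with 3 vowels (fatoppel → fatoppelet, torsukrul → torsukrulet, limhizuw → limhizuwet) add -et.
The other pattern: stems with 2 vowels add ha- … -um around the stem.
So novzumned → novzumnedet.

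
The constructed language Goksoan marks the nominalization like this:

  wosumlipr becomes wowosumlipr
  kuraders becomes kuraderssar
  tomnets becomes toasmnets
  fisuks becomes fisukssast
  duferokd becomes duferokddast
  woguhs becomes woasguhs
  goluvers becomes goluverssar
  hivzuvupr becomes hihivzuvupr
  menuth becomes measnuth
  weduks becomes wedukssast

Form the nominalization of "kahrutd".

kaashrutd

"kahrutd" has second-to-last letter 't'. The stems whose second-to-last letter is 't' (menuth → measnuth, tomnets → toasmnets) insert -as- after the first vowel.
So kahrutd → kaashrutd.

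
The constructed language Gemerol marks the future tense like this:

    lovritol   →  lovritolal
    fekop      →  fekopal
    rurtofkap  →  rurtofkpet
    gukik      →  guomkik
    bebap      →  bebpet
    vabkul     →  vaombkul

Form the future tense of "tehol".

vabkul and lovritol both end in -l yet inflect differently (vaombkul, lovritolal), so the final letter is not what conditions the rule; the last vowel is.
"tehol" has last vowel 'o'. The stems whose last vowel is 'o' (lovritol → lovritolal, fekop → fekopal) add -al.
The other patterns: stems whose last vowel is 'i' or 'u' insert -om- after the first vowel; stems whose last vowel is 'a' delete the last vowel and add -et.
So tehol → teholal.

teholal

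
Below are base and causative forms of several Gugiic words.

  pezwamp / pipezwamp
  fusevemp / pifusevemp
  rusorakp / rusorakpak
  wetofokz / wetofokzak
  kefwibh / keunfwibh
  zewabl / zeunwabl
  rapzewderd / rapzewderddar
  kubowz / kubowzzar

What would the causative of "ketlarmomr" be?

piketlarmomr

"ketlarmomr" has second-to-last letter 'm'. The stems whose second-to-last letter is 'm' (pezwamp → pipezwamp, fusevemp → pifusevemp) add the prefix pi-.
The other patterns: stems whose second-to-last letter is 'k' add -ak; stems whose second-to-last letter is 'b' insert -un- after the first vowel; stems whose second-to-last letter is 'r' or 'w' double the final consonant and add -ar.
So ketlarmomr → piketlarmomr.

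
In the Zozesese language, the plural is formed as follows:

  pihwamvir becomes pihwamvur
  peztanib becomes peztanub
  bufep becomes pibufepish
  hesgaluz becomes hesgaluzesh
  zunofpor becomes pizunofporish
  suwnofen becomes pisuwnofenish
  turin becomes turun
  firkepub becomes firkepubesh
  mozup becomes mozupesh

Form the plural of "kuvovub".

firkepub and peztanib both end in -b yet inflect differently (firkepubesh, peztanub), so the final letter is not what conditions the rule; the last vowel is.
"kuvovub" has last vowel 'u'. The stems whose last vowel is 'u' (hesgaluz → hesgaluzesh, mozup → mozupesh, firkepub → firkepubesh) add -esh.
So kuvovub → kuvovubesh.

kuvovubesh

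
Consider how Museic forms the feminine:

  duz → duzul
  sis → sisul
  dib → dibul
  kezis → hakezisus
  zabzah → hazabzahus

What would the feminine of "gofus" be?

hagofusus

sis and kezis both end in -s yet inflect differently (sisul, hakezisus), so the final letter is not what conditions the rule; the number of vowels is.
"gofus" has 2 vowels. The stems with 2 vowels (kezis → hakezisus, zabzah → hazabzahus) add ha- … -us around the stem.
The other pattern: stems with 1 vowel add -ul.
So gofus → hagofusus.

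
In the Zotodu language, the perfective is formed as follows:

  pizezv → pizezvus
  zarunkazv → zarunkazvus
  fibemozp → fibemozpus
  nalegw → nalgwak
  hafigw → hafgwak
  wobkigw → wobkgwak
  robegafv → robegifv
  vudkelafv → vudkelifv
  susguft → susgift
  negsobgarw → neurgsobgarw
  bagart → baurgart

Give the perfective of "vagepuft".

vagepift

"vagepuft" has second-to-last letter 'f'. The stems whose second-to-last letter is 'f' (robegafv → robegifv, vudkelafv → vudkelifv, susguft → susgift) change the last vowel to 'i'.
So vagepuft → vagepift.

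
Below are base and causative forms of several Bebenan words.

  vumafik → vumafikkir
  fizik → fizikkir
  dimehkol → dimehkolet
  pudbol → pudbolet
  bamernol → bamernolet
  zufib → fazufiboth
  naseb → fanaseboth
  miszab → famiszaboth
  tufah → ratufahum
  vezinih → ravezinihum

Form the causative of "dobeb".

fadobeboth

vumafik and zufib both have last vowel 'i' yet inflect differently (vumafikkir, fazufiboth), so the last vowel is not what conditions the rule; the final letter is.
"dobeb" ends in -b. The stems ending in -b (zufib → fazufiboth, naseb → fanaseboth, miszab → famiszaboth) add fa- … -oth around the stem.
So dobeb → fadobeboth.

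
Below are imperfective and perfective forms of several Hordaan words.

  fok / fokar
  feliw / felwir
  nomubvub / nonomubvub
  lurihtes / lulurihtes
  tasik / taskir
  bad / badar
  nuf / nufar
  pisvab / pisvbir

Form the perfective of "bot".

botar

fok and tasik both end in -k yet inflect differently (fokar, taskir), so the final letter is not what conditions the rule; the number of vowels is.
"bot" has 1 vowel. The stems with 1 vowel (bad → badar, nuf → nufar, fok → fokar) add -ar.
The other patterns: stems with 2 vowels delete the last vowel and add -ir; stems with 3 vowels repeat the first consonant+vowel as a prefix.
So bot → botar.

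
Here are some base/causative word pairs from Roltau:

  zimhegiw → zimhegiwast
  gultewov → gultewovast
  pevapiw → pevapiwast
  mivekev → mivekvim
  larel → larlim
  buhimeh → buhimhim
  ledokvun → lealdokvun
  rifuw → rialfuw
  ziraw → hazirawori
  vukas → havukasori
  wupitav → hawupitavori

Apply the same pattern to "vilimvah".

havilimvahori

gultewov and mivekev both end in -v yet inflect differently (gultewovast, mivekvim), so the final letter is not what conditions the rule; the last vowel is.
"vilimvah" has last vowel 'a'. The stems whose last vowel is 'a' (ziraw → hazirawori, vukas → havukasori, wupitav → hawupitavori) add ha- … -ori around the stem.
So vilimvah → havilimvahori.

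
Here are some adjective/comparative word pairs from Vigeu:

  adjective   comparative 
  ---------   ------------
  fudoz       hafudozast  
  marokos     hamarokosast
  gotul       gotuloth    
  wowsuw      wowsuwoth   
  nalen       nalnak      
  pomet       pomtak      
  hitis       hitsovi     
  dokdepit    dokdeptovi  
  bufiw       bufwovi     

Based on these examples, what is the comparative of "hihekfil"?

hihekflovi

marokos and hitis both end in -s yet inflect differently (hamarokosast, hitsovi), so the final letter is not what conditions the rule; the last vowel is.
"hihekfil" has last vowel 'i'. The stems whose last vowel is 'i' (hitis → hitsovi, dokdepit → dokdeptovi, bufiw → bufwovi) delete the last vowel and add -ovi.
The other patterns: stems whose last vowel is 'o' add ha- … -ast around the stem; stems whose last vowel is 'u' add -oth; stems whose last vowel is 'e' delete the last vowel and add -ak.
So hihekfil → hihekflovi.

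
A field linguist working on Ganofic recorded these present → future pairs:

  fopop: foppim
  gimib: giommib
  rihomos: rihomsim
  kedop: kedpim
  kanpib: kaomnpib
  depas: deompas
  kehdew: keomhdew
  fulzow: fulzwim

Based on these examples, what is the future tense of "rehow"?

rehwim

fulzow and kehdew both end in -w yet inflect differently (fulzwim, keomhdew), so the final letter is not what conditions the rule; the last vowel is.
"rehow" has last vowel 'o'. The stems whose last vowel is 'o' (fulzow → fulzwim, kedop → kedpim, rihomos → rihomsim) delete the last vowel and add -im.
The other pattern: stems whose last vowel is 'a', 'e' or 'i' insert -om- after the first vowel.
So rehow → rehwim.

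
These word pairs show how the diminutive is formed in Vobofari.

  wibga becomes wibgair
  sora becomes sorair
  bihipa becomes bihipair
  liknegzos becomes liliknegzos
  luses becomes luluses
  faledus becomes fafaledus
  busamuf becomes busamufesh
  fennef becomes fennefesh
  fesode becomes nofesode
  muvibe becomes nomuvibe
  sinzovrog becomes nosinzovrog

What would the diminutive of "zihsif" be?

faledus and busamuf both have last vowel 'u' yet inflect differently (fafaledus, busamufesh), so the last vowel is not what conditions the rule; the final letter is.
"zihsif" ends in -f. The stems ending in -f (busamuf → busamufesh, fennef → fennefesh) add -esh.
So zihsif → zihsifesh.

zihsifesh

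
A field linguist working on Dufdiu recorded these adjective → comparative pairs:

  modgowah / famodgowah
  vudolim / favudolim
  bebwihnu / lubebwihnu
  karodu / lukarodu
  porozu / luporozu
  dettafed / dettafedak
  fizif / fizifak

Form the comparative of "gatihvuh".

fagatihvuh

vudolim and fizif both have last vowel 'i' yet inflect differently (favudolim, fizifak), so the last vowel is not what conditions the rule; the final letter is.
"gatihvuh" ends in -h. The one such stem in the data (modgowah → famodgowah) adds the prefix fa-, so the same rule applies.
The other patterns: stems ending in -u add the prefix lu-; stems ending in -d or -f add -ak.
So gatihvuh → fagatihvuh.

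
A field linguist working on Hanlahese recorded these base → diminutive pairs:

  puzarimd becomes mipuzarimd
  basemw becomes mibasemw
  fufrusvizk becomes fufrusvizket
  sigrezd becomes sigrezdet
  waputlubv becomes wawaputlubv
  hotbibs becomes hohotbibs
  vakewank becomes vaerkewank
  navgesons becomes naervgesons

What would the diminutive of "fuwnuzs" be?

fuwnuzset

puzarimd and sigrezd both end in -d yet inflect differently (mipuzarimd, sigrezdet), so the final letter is not what conditions the rule; the second-to-last letter is.
"fuwnuzs" has second-to-last letter 'z'. The stems whose second-to-last letter is 'z' (fufrusvizk → fufrusvizket, sigrezd → sigrezdet) add -et.
So fuwnuzs → fuwnuzset.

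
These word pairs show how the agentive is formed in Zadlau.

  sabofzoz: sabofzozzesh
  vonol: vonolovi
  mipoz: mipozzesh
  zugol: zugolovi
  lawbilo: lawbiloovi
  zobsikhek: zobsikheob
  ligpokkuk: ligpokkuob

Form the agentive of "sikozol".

sikozolovi

mipoz and zugol both have last vowel 'o' yet inflect differently (mipozzesh, zugolovi), so the last vowel is not what conditions the rule; the final letter is.
"sikozol" ends in -l. The stems ending in -l (zugol → zugolovi, vonol → vonolovi) add -ovi.
The other patterns: stems ending in -k drop the final letter and add -ob; stems ending in -z double the final consonant and add -esh.
So sikozol → sikozolovi.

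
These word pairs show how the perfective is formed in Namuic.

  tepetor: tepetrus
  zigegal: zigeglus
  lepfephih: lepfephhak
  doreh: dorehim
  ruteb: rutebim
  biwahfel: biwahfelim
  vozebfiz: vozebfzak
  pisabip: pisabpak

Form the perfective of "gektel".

biwahfel and zigegal both end in -l yet inflect differently (biwahfelim, zigeglus), so the final letter is not what conditions the rule; the last vowel is.
"gektel" has last vowel 'e'. The stems whose last vowel is 'e' (biwahfel → biwahfelim, ruteb → rutebim, doreh → dorehim) add -im.
So gektel → gektelim.

gektelim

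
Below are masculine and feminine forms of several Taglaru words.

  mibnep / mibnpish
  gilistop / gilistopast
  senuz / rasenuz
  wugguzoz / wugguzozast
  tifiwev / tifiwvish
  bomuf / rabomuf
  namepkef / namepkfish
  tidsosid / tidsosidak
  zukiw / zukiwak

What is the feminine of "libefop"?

libefopast

"libefop" has last vowel 'o'. The stems whose last vowel is 'o' (wugguzoz → wugguzozast, gilistop → gilistopast) add -ast.
The other patterns: stems whose last vowel is 'i' add -ak; stems whose last vowel is 'u' add the prefix ra-; stems whose last vowel is 'e' delete the last vowel and add -ish.
So libefop → libefopast.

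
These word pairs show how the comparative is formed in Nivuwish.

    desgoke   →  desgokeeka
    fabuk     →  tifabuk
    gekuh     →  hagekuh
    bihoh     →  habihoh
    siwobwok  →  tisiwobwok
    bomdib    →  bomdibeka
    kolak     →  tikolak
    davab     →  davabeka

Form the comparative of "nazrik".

fabuk and gekuh both have last vowel 'u' yet inflect differently (tifabuk, hagekuh), so the last vowel is not what conditions the rule; the final letter is.
"nazrik" ends in -k. The stems ending in -k (siwobwok → tisiwobwok, kolak → tikolak, fabuk → tifabuk) add the prefix ti-.
So nazrik → tinazrik.

tinazrik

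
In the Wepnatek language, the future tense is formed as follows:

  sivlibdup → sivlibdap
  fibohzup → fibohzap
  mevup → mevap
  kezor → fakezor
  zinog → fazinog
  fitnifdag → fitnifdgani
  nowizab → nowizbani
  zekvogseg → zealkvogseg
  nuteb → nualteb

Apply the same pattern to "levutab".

"levutab" has last vowel 'a'. The stems whose last vowel is 'a' (fitnifdag → fitnifdgani, nowizab → nowizbani) delete the last vowel and add -ani.
The other patterns: stems whose last vowel is 'u' change the last vowel to 'a'; stems whose last vowel is 'o' add the prefix fa-; stems whose last vowel is 'e' insert -al- after the first vowel.
So levutab → levutbani.

levutbani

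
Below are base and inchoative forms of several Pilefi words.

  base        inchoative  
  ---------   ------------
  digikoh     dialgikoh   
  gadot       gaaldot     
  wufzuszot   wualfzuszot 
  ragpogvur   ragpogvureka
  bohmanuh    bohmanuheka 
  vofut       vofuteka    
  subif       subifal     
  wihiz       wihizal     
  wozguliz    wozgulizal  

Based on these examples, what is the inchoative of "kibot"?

kialbot

digikoh and bohmanuh both end in -h yet inflect differently (dialgikoh, bohmanuheka), so the final letter is not what conditions the rule; the last vowel is.
"kibot" has last vowel 'o'. The stems whose last vowel is 'o' (digikoh → dialgikoh, gadot → gaaldot, wufzuszot → wualfzuszot) insert -al- after the first vowel.
So kibot → kialbot.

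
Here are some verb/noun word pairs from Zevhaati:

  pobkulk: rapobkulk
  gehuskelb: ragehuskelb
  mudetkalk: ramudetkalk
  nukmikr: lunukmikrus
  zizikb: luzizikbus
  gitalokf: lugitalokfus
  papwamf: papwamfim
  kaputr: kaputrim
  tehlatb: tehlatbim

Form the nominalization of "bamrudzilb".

rabamrudzilb

gehuskelb and zizikb both end in -b yet inflect differently (ragehuskelb, luzizikbus), so the final letter is not what conditions the rule; the second-to-last letter is.
"bamrudzilb" has second-to-last letter 'l'. The stems whose second-to-last letter is 'l' (pobkulk → rapobkulk, gehuskelb → ragehuskelb, mudetkalk → ramudetkalk) add the prefix ra-.
So bamrudzilb → rabamrudzilb.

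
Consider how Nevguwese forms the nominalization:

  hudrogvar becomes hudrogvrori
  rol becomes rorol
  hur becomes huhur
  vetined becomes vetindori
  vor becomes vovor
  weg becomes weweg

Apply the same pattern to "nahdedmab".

"nahdedmab" has 3 vowels. The stems with 3 vowels (hudrogvar → hudrogvrori, vetined → vetindori) delete the last vowel and add -ori.
The other pattern: stems with 1 vowel repeat the first consonant+vowel as a prefix.
So nahdedmab → nahdedmbori.

nahdedmbori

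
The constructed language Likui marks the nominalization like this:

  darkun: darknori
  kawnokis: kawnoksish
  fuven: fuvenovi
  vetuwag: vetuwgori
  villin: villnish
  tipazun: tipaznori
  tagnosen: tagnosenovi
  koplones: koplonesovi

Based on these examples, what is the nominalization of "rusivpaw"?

"rusivpaw" has last vowel 'a'. The one such stem in the data (vetuwag → vetuwgori) deletes the last vowel and adds -ori (as do tipazun, darkun), so the same rule applies.
The other patterns: stems whose last vowel is 'e' add -ovi; stems whose last vowel is 'i' delete the last vowel and add -ish.
So rusivpaw → rusivpwori.

rusivpwori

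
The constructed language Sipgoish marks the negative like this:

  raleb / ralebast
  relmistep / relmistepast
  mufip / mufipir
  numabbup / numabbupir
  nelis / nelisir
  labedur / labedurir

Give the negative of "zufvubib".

relmistep and mufip both end in -p yet inflect differently (relmistepast, mufipir), so the final letter is not what conditions the rule; the last vowel is.
"zufvubib" has last vowel 'i'. The stems whose last vowel is 'i' (mufip → mufipir, nelis → nelisir) add -ir.
So zufvubib → zufvubibir.

zufvubibir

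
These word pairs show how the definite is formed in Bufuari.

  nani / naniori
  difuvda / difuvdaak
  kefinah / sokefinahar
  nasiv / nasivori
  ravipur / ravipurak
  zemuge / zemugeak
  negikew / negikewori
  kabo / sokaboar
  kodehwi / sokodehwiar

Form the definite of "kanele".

"kanele" begins with k-. The stems beginning with k- (kabo → sokaboar, kefinah → sokefinahar, kodehwi → sokodehwiar) add so- … -ar around the stem.
So kanele → sokanelear.

sokanelear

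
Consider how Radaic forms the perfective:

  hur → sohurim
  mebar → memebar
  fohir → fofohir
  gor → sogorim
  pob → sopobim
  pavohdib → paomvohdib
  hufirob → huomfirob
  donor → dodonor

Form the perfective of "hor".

sohorim

gor and fohir both end in -r yet inflect differently (sogorim, fofohir), so the final letter is not what conditions the rule; the number of vowels is.
"hor" has 1 vowel. The stems with 1 vowel (pob → sopobim, gor → sogorim, hur → sohurim) add so- … -im around the stem.
The other patterns: stems with 2 vowels repeat the first consonant+vowel as a prefix; stems with 3 vowels insert -om- after the first vowel.
So hor → sohorim.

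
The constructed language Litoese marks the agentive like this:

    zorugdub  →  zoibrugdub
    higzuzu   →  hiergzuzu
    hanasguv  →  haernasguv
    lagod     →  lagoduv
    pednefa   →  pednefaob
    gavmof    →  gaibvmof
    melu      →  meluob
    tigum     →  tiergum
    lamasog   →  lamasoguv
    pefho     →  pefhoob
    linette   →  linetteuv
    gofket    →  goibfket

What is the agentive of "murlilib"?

melu and higzuzu both end in -u yet inflect differently (meluob, hiergzuzu), so the final letter is not what conditions the rule; the first letter is.
"murlilib" begins with m-. The one such stem in the data (melu → meluob) adds -ob, so the same rule applies.
So murlilib → murlilibob.

murlilibob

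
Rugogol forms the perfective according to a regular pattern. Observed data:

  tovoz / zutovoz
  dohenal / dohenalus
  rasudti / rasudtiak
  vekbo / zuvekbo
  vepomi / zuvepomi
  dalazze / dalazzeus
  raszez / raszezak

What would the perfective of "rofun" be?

rofunak

raszez and tovoz both end in -z yet inflect differently (raszezak, zutovoz), so the final letter is not what conditions the rule; the first letter is.
"rofun" begins with r-. The stems beginning with r- (rasudti → rasudtiak, raszez → raszezak) add -ak.
So rofun → rofunak.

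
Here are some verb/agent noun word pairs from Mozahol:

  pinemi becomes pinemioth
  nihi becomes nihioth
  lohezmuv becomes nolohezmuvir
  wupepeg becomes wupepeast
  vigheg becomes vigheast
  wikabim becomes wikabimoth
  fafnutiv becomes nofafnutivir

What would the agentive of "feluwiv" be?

nofeluwivir

fafnutiv and nihi both have last vowel 'i' yet inflect differently (nofafnutivir, nihioth), so the last vowel is not what conditions the rule; the final letter is.
"feluwiv" ends in -v. The stems ending in -v (fafnutiv → nofafnutivir, lohezmuv → nolohezmuvir) add no- … -ir around the stem.
The other patterns: stems ending in -g drop the final letter and add -ast; stems ending in -i or -m add -oth.
So feluwiv → nofeluwivir.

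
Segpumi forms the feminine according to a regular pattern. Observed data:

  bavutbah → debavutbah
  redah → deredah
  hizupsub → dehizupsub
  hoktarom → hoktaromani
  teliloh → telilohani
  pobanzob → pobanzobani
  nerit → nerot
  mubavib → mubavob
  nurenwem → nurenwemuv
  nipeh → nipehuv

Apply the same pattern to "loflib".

bavutbah and teliloh both end in -h yet inflect differently (debavutbah, telilohani), so the final letter is not what conditions the rule; the last vowel is.
"loflib" has last vowel 'i'. The stems whose last vowel is 'i' (nerit → nerot, mubavib → mubavob) change the last vowel to 'o'.
The other patterns: stems whose last vowel is 'a' or 'u' add the prefix de-; stems whose last vowel is 'o' add -ani; stems whose last vowel is 'e' add -uv.
So loflib → loflob.

loflob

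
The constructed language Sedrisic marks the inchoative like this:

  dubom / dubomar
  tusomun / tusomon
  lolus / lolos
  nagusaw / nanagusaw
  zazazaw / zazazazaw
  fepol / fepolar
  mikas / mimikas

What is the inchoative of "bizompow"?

lolus and mikas both end in -s yet inflect differently (lolos, mimikas), so the final letter is not what conditions the rule; the last vowel is.
"bizompow" has last vowel 'o'. The stems whose last vowel is 'o' (dubom → dubomar, fepol → fepolar) add -ar.
So bizompow → bizompowar.

bizompowar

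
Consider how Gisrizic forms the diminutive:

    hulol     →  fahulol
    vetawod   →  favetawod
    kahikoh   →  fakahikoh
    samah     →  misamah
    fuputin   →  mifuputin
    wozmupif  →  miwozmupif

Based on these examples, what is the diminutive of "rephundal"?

mirephundal

"rephundal" has last vowel 'a'. The one such stem in the data (samah → misamah) adds the prefix mi-, so the same rule applies.
The other pattern: stems whose last vowel is 'o' add the prefix fa-.
So rephundal → mirephundal.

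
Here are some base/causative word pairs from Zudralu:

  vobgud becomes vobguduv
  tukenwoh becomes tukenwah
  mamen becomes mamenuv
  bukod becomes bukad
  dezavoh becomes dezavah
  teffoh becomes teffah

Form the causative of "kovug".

kovuguv

"kovug" has last vowel 'u'. The one such stem in the data (vobgud → vobguduv) adds -uv, so the same rule applies.
The other pattern: stems whose last vowel is 'o' change the last vowel to 'a'.
So kovug → kovuguv.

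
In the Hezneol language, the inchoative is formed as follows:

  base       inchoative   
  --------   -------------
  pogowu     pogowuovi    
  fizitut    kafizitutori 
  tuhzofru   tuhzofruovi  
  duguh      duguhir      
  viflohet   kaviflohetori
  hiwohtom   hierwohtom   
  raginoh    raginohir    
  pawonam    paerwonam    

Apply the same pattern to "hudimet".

"hudimet" ends in -t. The stems ending in -t (viflohet → kaviflohetori, fizitut → kafizitutori) add ka- … -ori around the stem.
The other patterns: stems ending in -m insert -er- after the first vowel; stems ending in -u add -ovi; stems ending in -h add -ir.
So hudimet → kahudimetori.

kahudimetori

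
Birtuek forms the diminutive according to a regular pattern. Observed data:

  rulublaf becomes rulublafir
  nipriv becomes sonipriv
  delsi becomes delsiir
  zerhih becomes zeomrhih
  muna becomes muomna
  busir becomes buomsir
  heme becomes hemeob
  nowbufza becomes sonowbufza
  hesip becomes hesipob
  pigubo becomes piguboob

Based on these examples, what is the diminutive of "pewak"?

"pewak" begins with p-. The one such stem in the data (pigubo → piguboob) adds -ob, so the same rule applies.
So pewak → pewakob.

pewakob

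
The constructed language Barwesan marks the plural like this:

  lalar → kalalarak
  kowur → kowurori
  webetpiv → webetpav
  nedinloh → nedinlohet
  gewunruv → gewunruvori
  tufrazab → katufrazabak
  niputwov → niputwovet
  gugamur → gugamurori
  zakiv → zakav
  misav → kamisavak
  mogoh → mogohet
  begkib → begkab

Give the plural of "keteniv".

ketenav

niputwov and gewunruv both end in -v yet inflect differently (niputwovet, gewunruvori), so the final letter is not what conditions the rule; the last vowel is.
"keteniv" has last vowel 'i'. The stems whose last vowel is 'i' (zakiv → zakav, begkib → begkab, webetpiv → webetpav) change the last vowel to 'a'.
So keteniv → ketenav.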